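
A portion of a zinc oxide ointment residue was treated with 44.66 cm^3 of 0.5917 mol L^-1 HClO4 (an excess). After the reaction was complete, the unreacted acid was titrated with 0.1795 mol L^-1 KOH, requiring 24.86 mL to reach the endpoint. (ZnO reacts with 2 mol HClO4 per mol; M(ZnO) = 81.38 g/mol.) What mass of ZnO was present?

0.894 g

Total n(HClO4) added = 0.5917 x 0.04466 = 0.02643 mol.
n(KOH) used = 0.1795 x 0.02486 = 0.004462 mol, which equals the excess n(HClO4).
So n(HClO4) consumed by the sample = 0.02643 - 0.004462 = 0.02196 mol.
n(ZnO) = 0.02196 / 2 = 0.01098 mol.
mass = 0.01098 mol x 81.38 g/mol = 0.894 g.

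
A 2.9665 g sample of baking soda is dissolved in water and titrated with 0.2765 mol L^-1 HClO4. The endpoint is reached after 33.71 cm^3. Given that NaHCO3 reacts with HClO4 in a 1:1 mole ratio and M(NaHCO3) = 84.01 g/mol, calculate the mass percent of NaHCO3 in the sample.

26.4%

n(HClO4) = 0.2765 x 0.03371 = 0.009321 mol.
n(NaHCO3) = 0.009321 / 1 = 0.009321 mol.
mass of NaHCO3 = 0.009321 x 84.01 = 0.7830 g.
% purity = 0.7830 / 2.9665 x 100 = 26.4%.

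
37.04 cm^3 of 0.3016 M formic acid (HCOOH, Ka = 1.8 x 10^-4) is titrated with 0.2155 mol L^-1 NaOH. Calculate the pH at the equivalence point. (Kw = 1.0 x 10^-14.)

n(HCOOH) = 0.3016 x 0.03704 = 0.01117 mol; V(NaOH) at equivalence = 0.01117/0.2155 = 0.05184 L.
At equivalence all the acid is converted to HCOO-; total volume = 0.03704 + 0.05184 = 0.08888 L, so [HCOO-] = 0.01117/0.08888 = 0.1257 M.
Kb = Kw/Ka = 1.0e-14 / 1.8 x 10^-4 = 5.56e-11.
[OH^-] = sqrt(Kb x [HCOO-]) = sqrt(5.56e-11 x 0.1257) = 2.64e-6 M.
pOH = 5.58, so pH = 14.00 - 5.58 = 8.42.

8.42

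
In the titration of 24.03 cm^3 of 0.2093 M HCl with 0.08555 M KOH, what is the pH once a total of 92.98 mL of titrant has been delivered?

12.40

n(acid) = 0.2093 x 0.02403 = 0.005029 mol; n(KOH) added = 0.08555 x 0.09298 = 0.007954 mol.
Base is in excess by 0.007954 - 0.005029 = 0.002925 mol in a total volume of 0.1170 L.
[OH^-] = 0.002925/0.1170 = 0.02500 M, so pOH = 1.60 and pH = 14.00 - 1.60 = 12.40.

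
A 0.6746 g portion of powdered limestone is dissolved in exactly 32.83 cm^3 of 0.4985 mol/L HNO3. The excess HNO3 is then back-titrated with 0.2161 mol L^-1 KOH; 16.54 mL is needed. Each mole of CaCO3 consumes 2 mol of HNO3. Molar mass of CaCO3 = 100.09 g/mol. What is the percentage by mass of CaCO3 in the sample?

Total n(HNO3) added = 0.4985 x 0.03283 = 0.01637 mol.
n(KOH) used = 0.2161 x 0.01654 = 0.003574 mol, which equals the excess n(HNO3).
So n(HNO3) consumed by the sample = 0.01637 - 0.003574 = 0.01279 mol.
n(CaCO3) = 0.01279 / 2 = 0.006396 mol.
mass CaCO3 = 0.006396 x 100.09 = 0.6401 g, so %CaCO3 = 0.6401/0.6746 x 100 = 94.9%.

94.9%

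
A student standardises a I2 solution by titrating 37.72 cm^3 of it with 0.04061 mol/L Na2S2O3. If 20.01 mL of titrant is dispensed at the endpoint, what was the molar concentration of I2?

0.0108 M

n(Na2S2O3) = 0.04061 x 0.02001 = 0.0008126 mol.
From the balanced equation, 2 mol Na2S2O3 reacts with 1 mol I2, so n(I2) = 0.0008126 x 1/2 = 0.0004063 mol.
[I2] = 0.0004063 / 0.03772 L = 0.0108 M.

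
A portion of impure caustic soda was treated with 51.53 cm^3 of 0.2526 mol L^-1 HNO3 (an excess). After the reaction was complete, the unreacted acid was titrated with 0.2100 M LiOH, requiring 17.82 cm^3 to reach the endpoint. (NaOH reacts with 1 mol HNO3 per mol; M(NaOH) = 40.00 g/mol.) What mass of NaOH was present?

0.371 g

Total n(HNO3) added = 0.2526 x 0.05153 = 0.01302 mol.
n(LiOH) used = 0.2100 x 0.01782 = 0.003742 mol, which equals the excess n(HNO3).
So n(HNO3) consumed by the sample = 0.01302 - 0.003742 = 0.009274 mol.
n(NaOH) = 0.009274 / 1 = 0.009274 mol.
mass = 0.009274 mol x 40.00 g/mol = 0.371 g.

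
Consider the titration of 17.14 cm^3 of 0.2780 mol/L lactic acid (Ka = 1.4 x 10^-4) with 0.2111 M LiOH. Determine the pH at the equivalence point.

8.47

n(HC3H5O3) = 0.2780 x 0.01714 = 0.004765 mol; V(LiOH) at equivalence = 0.004765/0.2111 = 0.02257 L.
At equivalence all the acid is converted to C3H5O3-; total volume = 0.01714 + 0.02257 = 0.03971 L, so [C3H5O3-] = 0.004765/0.03971 = 0.1200 M.
Kb = Kw/Ka = 1.0e-14 / 1.4 x 10^-4 = 7.14e-11.
[OH^-] = sqrt(Kb x [C3H5O3-]) = sqrt(7.14e-11 x 0.1200) = 2.93e-6 M.
pOH = 5.53, so pH = 14.00 - 5.53 = 8.47.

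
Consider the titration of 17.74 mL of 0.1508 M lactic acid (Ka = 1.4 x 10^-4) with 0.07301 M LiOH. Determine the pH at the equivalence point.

n(HC3H5O3) = 0.1508 x 0.01774 = 0.002675 mol; V(LiOH) at equivalence = 0.002675/0.07301 = 0.03664 L.
At equivalence all the acid is converted to C3H5O3-; total volume = 0.01774 + 0.03664 = 0.05438 L, so [C3H5O3-] = 0.002675/0.05438 = 0.04919 M.
Kb = Kw/Ka = 1.0e-14 / 1.4 x 10^-4 = 7.14e-11.
[OH^-] = sqrt(Kb x [C3H5O3-]) = sqrt(7.14e-11 x 0.04919) = 1.87e-6 M.
pOH = 5.73, so pH = 14.00 - 5.73 = 8.27.

8.27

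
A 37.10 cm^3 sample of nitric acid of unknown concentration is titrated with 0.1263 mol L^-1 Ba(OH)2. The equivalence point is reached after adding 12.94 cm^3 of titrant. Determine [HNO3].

0.0881 M

n(Ba(OH)2) delivered = 0.1263 x 0.01294 = 0.001634 mol.
The reaction is 2 HNO3 + 1 Ba(OH)2, so n(HNO3) = 0.001634 x 2/1 = 0.003269 mol.
[HNO3] = 0.003269 mol / 0.03710 L = 0.0881 M.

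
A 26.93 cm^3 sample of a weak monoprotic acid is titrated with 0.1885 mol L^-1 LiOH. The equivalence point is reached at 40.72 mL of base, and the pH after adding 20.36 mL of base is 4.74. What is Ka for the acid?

20.36 mL is half of the equivalence volume, so this is the half-equivalence point where [HA] = [A^-].
At half-equivalence pH = pKa, so pKa = 4.74.
Ka = 10^(-4.74) = 1.8 x 10^-5.

1.8 x 10^-5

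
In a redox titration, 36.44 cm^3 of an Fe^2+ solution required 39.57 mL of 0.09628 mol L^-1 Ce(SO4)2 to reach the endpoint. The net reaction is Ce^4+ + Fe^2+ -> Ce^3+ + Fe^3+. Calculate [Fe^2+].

n(Ce(SO4)2) = 0.09628 x 0.03957 = 0.003810 mol.
From the balanced equation, 1 mol Ce(SO4)2 reacts with 1 mol Fe^2+, so n(Fe^2+) = 0.003810 x 1/1 = 0.003810 mol.
[Fe^2+] = 0.003810 / 0.03644 L = 0.105 M.

0.105 M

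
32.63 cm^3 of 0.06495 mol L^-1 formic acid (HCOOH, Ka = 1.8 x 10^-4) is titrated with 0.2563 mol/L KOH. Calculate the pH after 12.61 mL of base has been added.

n(acid) = 0.06495 x 0.03263 = 0.002119 mol; n(KOH) added = 0.2563 x 0.01261 = 0.003232 mol.
Base is in excess by 0.003232 - 0.002119 = 0.001113 mol in a total volume of 0.04524 L.
[OH^-] = 0.001113/0.04524 = 0.02459 M, so pOH = 1.61 and pH = 14.00 - 1.61 = 12.39.

12.39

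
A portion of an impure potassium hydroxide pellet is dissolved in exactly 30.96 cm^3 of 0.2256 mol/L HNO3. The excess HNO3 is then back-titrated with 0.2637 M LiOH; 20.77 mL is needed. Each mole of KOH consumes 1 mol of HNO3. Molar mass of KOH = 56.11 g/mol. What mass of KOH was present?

Total n(HNO3) added = 0.2256 x 0.03096 = 0.006985 mol.
n(LiOH) used = 0.2637 x 0.02077 = 0.005477 mol, which equals the excess n(HNO3).
So n(HNO3) consumed by the sample = 0.006985 - 0.005477 = 0.001508 mol.
n(KOH) = 0.001508 / 1 = 0.001508 mol.
mass = 0.001508 mol x 56.11 g/mol = 0.0846 g.

0.0846 g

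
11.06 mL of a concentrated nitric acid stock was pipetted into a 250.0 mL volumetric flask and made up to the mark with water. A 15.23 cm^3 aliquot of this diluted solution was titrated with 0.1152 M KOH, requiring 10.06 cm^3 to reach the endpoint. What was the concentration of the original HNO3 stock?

1.72 M

n(KOH) = 0.1152 x 0.01006 = 0.001159 mol.
n(HNO3) in the aliquot = 0.001159 mol.
[diluted HNO3] = 0.001159 / 0.01523 = 0.07609 M.
Dilution factor = 250.0/11.06 = 22.60, so [stock] = 0.07609 x 22.60 = 1.72 M.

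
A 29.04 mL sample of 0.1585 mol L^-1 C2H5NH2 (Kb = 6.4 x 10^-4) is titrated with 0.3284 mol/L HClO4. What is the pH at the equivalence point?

n(C2H5NH2) = 0.1585 x 0.02904 = 0.004603 mol; V(HClO4) at equivalence = 0.004603/0.3284 = 0.01402 L.
At equivalence the base is fully converted to C2H5NH3+; total volume = 0.04306 L, so [C2H5NH3+] = 0.004603/0.04306 = 0.1069 M.
Ka(C2H5NH3+) = Kw/Kb = 1.0e-14 / 6.4 x 10^-4 = 1.56e-11.
[H^+] = sqrt(Ka x [C2H5NH3+]) = sqrt(1.56e-11 x 0.1069) = 1.29e-6 M.
pH = -log(1.29e-6) = 5.89.

5.89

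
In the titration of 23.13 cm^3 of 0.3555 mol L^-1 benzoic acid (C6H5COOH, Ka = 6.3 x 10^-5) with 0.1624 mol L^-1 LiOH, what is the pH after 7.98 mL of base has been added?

Initial n(C6H5COOH) = 0.3555 x 0.02313 = 0.008223 mol.
n(LiOH) added = 0.1624 x 0.007980 = 0.001296 mol, converting that many moles of C6H5COOH to C6H5COO-.
Remaining n(C6H5COOH) = 0.006927 mol; n(C6H5COO-) = 0.001296 mol.
By Henderson-Hasselbalch, pH = pKa + log([A^-]/[HA]) = 4.20 + log(0.001296/0.006927) = 4.20 + (-0.73) = 3.47.

3.47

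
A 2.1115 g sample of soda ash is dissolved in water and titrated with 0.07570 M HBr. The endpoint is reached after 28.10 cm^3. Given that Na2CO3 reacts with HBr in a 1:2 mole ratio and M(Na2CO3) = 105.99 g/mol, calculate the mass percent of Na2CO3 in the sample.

n(HBr) = 0.07570 x 0.02810 = 0.002127 mol.
n(Na2CO3) = 0.002127 / 2 = 0.001064 mol.
mass of Na2CO3 = 0.001064 x 105.99 = 0.1127 g.
% purity = 0.1127 / 2.1115 x 100 = 5.34%.

5.34%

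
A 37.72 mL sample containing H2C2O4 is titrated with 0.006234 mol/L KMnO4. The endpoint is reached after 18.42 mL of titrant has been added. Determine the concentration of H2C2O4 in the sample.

0.00761 M

n(KMnO4) = 0.006234 x 0.01842 = 0.0001148 mol.
From the balanced equation, 2 mol KMnO4 reacts with 5 mol H2C2O4, so n(H2C2O4) = 0.0001148 x 5/2 = 0.0002871 mol.
[H2C2O4] = 0.0002871 / 0.03772 L = 0.00761 M.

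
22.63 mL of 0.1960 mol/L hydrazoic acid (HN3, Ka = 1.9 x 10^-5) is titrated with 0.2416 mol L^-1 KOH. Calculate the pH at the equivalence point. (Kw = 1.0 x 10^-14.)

8.88

n(HN3) = 0.1960 x 0.02263 = 0.004435 mol; V(KOH) at equivalence = 0.004435/0.2416 = 0.01836 L.
At equivalence all the acid is converted to N3-; total volume = 0.02263 + 0.01836 = 0.04099 L, so [N3-] = 0.004435/0.04099 = 0.1082 M.
Kb = Kw/Ka = 1.0e-14 / 1.9 x 10^-5 = 5.26e-10.
[OH^-] = sqrt(Kb x [N3-]) = sqrt(5.26e-10 x 0.1082) = 7.55e-6 M.
pOH = 5.12, so pH = 14.00 - 5.12 = 8.88.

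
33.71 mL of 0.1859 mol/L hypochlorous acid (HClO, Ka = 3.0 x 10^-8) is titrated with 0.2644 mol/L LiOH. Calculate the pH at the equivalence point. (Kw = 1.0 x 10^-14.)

10.28

n(HClO) = 0.1859 x 0.03371 = 0.006267 mol; V(LiOH) at equivalence = 0.006267/0.2644 = 0.02370 L.
At equivalence all the acid is converted to ClO-; total volume = 0.03371 + 0.02370 = 0.05741 L, so [ClO-] = 0.006267/0.05741 = 0.1092 M.
Kb = Kw/Ka = 1.0e-14 / 3.0 x 10^-8 = 3.33e-7.
[OH^-] = sqrt(Kb x [ClO-]) = sqrt(3.33e-7 x 0.1092) = 0.000191 M.
pOH = 3.72, so pH = 14.00 - 3.72 = 10.28.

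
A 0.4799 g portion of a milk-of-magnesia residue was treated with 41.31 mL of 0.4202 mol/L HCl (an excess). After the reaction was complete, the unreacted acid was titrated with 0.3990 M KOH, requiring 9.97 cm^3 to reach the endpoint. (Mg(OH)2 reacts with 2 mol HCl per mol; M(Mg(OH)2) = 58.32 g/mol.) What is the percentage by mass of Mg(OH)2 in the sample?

81.3%

Total n(HCl) added = 0.4202 x 0.04131 = 0.01736 mol.
n(KOH) used = 0.3990 x 0.009970 = 0.003978 mol, which equals the excess n(HCl).
So n(HCl) consumed by the sample = 0.01736 - 0.003978 = 0.01338 mol.
n(Mg(OH)2) = 0.01338 / 2 = 0.006690 mol.
mass Mg(OH)2 = 0.006690 x 58.32 = 0.3902 g, so %Mg(OH)2 = 0.3902/0.4799 x 100 = 81.3%.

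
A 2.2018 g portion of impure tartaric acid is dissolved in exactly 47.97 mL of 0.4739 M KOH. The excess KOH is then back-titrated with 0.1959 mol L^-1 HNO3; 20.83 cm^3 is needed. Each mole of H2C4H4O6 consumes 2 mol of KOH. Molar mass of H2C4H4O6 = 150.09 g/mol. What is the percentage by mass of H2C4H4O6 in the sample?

63.6%

Total n(KOH) added = 0.4739 x 0.04797 = 0.02273 mol.
n(HNO3) used = 0.1959 x 0.02083 = 0.004081 mol, which equals the excess n(KOH).
So n(KOH) consumed by the sample = 0.02273 - 0.004081 = 0.01865 mol.
n(H2C4H4O6) = 0.01865 / 2 = 0.009326 mol.
mass H2C4H4O6 = 0.009326 x 150.09 = 1.400 g, so %H2C4H4O6 = 1.400/2.2018 x 100 = 63.6%.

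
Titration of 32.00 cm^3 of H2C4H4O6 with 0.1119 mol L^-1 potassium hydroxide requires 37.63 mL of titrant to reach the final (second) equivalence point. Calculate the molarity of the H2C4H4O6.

n(KOH) = 0.1119 x 0.03763 = 0.004211 mol.
At the final (second) equivalence point, 2 mol OH^- react per mol H2C4H4O6, so n(H2C4H4O6) = 0.004211 / 2 = 0.002105 mol.
[H2C4H4O6] = 0.002105 / 0.03200 L = 0.0658 M.

0.0658 M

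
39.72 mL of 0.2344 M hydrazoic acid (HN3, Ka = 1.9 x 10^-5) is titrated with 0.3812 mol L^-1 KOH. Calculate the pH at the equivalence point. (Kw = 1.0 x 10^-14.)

8.94

n(HN3) = 0.2344 x 0.03972 = 0.009310 mol; V(KOH) at equivalence = 0.009310/0.3812 = 0.02442 L.
At equivalence all the acid is converted to N3-; total volume = 0.03972 + 0.02442 = 0.06414 L, so [N3-] = 0.009310/0.06414 = 0.1451 M.
Kb = Kw/Ka = 1.0e-14 / 1.9 x 10^-5 = 5.26e-10.
[OH^-] = sqrt(Kb x [N3-]) = sqrt(5.26e-10 x 0.1451) = 8.74e-6 M.
pOH = 5.06, so pH = 14.00 - 5.06 = 8.94.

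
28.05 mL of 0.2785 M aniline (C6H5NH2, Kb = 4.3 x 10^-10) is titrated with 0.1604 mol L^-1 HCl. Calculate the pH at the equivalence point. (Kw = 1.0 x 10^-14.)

n(C6H5NH2) = 0.2785 x 0.02805 = 0.007812 mol; V(HCl) at equivalence = 0.007812/0.1604 = 0.04870 L.
At equivalence the base is fully converted to C6H5NH3+; total volume = 0.07675 L, so [C6H5NH3+] = 0.007812/0.07675 = 0.1018 M.
Ka(C6H5NH3+) = Kw/Kb = 1.0e-14 / 4.3 x 10^-10 = 2.33e-5.
[H^+] = sqrt(Ka x [C6H5NH3+]) = sqrt(2.33e-5 x 0.1018) = 0.00154 M.
pH = -log(0.00154) = 2.81.

2.81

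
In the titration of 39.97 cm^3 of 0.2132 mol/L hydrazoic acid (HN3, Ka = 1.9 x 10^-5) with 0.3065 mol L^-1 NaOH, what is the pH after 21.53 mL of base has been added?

Initial n(HN3) = 0.2132 x 0.03997 = 0.008522 mol.
n(NaOH) added = 0.3065 x 0.02153 = 0.006599 mol, converting that many moles of HN3 to N3-.
Remaining n(HN3) = 0.001923 mol; n(N3-) = 0.006599 mol.
By Henderson-Hasselbalch, pH = pKa + log([A^-]/[HA]) = 4.72 + log(0.006599/0.001923) = 4.72 + (+0.54) = 5.26.

5.26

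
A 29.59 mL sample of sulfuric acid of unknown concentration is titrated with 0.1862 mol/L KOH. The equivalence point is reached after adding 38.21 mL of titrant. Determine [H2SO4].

0.120 M

n(KOH) delivered = 0.1862 x 0.03821 = 0.007115 mol.
The reaction is 1 H2SO4 + 2 KOH, so n(H2SO4) = 0.007115 x 1/2 = 0.003557 mol.
[H2SO4] = 0.003557 mol / 0.02959 L = 0.120 M.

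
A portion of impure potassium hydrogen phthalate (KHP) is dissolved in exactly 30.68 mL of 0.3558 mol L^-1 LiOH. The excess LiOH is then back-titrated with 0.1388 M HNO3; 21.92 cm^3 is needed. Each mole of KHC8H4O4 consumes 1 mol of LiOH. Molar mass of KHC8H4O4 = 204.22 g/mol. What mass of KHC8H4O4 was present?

Total n(LiOH) added = 0.3558 x 0.03068 = 0.01092 mol.
n(HNO3) used = 0.1388 x 0.02192 = 0.003042 mol, which equals the excess n(LiOH).
So n(LiOH) consumed by the sample = 0.01092 - 0.003042 = 0.007873 mol.
n(KHC8H4O4) = 0.007873 / 1 = 0.007873 mol.
mass = 0.007873 mol x 204.22 g/mol = 1.61 g.

1.61 g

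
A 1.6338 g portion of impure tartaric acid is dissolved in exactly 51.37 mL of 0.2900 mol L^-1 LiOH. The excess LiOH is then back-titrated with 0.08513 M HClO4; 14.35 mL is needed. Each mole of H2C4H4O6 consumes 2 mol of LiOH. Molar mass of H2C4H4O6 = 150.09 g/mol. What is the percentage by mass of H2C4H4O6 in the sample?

Total n(LiOH) added = 0.2900 x 0.05137 = 0.01490 mol.
n(HClO4) used = 0.08513 x 0.01435 = 0.001222 mol, which equals the excess n(LiOH).
So n(LiOH) consumed by the sample = 0.01490 - 0.001222 = 0.01368 mol.
n(H2C4H4O6) = 0.01368 / 2 = 0.006838 mol.
mass H2C4H4O6 = 0.006838 x 150.09 = 1.026 g, so %H2C4H4O6 = 1.026/1.6338 x 100 = 62.8%.

62.8%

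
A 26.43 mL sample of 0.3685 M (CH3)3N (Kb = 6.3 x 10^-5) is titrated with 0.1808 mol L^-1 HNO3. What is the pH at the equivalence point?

n((CH3)3N) = 0.3685 x 0.02643 = 0.009739 mol; V(HNO3) at equivalence = 0.009739/0.1808 = 0.05387 L.
At equivalence the base is fully converted to (CH3)3NH+; total volume = 0.08030 L, so [(CH3)3NH+] = 0.009739/0.08030 = 0.1213 M.
Ka((CH3)3NH+) = Kw/Kb = 1.0e-14 / 6.3 x 10^-5 = 1.59e-10.
[H^+] = sqrt(Ka x [(CH3)3NH+]) = sqrt(1.59e-10 x 0.1213) = 4.39e-6 M.
pH = -log(4.39e-6) = 5.36.

5.36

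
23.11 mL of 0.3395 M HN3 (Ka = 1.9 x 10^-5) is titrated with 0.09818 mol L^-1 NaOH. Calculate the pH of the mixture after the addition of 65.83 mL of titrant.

5.39

Initial n(HN3) = 0.3395 x 0.02311 = 0.007846 mol.
n(NaOH) added = 0.09818 x 0.06583 = 0.006463 mol, converting that many moles of HN3 to N3-.
Remaining n(HN3) = 0.001383 mol; n(N3-) = 0.006463 mol.
By Henderson-Hasselbalch, pH = pKa + log([A^-]/[HA]) = 4.72 + log(0.006463/0.001383) = 4.72 + (+0.67) = 5.39.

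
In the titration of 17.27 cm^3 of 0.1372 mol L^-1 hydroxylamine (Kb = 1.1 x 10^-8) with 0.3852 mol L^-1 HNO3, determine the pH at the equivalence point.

n(NH2OH) = 0.1372 x 0.01727 = 0.002369 mol; V(HNO3) at equivalence = 0.002369/0.3852 = 0.006151 L.
At equivalence the base is fully converted to NH3OH+; total volume = 0.02342 L, so [NH3OH+] = 0.002369/0.02342 = 0.1012 M.
Ka(NH3OH+) = Kw/Kb = 1.0e-14 / 1.1 x 10^-8 = 9.09e-7.
[H^+] = sqrt(Ka x [NH3OH+]) = sqrt(9.09e-7 x 0.1012) = 0.000303 M.
pH = -log(0.000303) = 3.52.

3.52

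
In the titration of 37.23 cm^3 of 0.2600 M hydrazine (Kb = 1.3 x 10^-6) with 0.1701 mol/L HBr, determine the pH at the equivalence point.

n(N2H4) = 0.2600 x 0.03723 = 0.009680 mol; V(HBr) at equivalence = 0.009680/0.1701 = 0.05691 L.
At equivalence the base is fully converted to N2H5+; total volume = 0.09414 L, so [N2H5+] = 0.009680/0.09414 = 0.1028 M.
Ka(N2H5+) = Kw/Kb = 1.0e-14 / 1.3 x 10^-6 = 7.69e-9.
[H^+] = sqrt(Ka x [N2H5+]) = sqrt(7.69e-9 x 0.1028) = 2.81e-5 M.
pH = -log(2.81e-5) = 4.55.

4.55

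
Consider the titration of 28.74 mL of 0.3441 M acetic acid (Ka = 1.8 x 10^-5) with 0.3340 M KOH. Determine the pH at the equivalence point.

8.99

n(CH3COOH) = 0.3441 x 0.02874 = 0.009889 mol; V(KOH) at equivalence = 0.009889/0.3340 = 0.02961 L.
At equivalence all the acid is converted to CH3COO-; total volume = 0.02874 + 0.02961 = 0.05835 L, so [CH3COO-] = 0.009889/0.05835 = 0.1695 M.
Kb = Kw/Ka = 1.0e-14 / 1.8 x 10^-5 = 5.56e-10.
[OH^-] = sqrt(Kb x [CH3COO-]) = sqrt(5.56e-10 x 0.1695) = 9.70e-6 M.
pOH = 5.01, so pH = 14.00 - 5.01 = 8.99.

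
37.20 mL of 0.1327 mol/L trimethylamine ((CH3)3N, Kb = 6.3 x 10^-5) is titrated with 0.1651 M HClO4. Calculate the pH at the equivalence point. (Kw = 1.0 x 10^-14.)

5.47

n((CH3)3N) = 0.1327 x 0.03720 = 0.004936 mol; V(HClO4) at equivalence = 0.004936/0.1651 = 0.02990 L.
At equivalence the base is fully converted to (CH3)3NH+; total volume = 0.06710 L, so [(CH3)3NH+] = 0.004936/0.06710 = 0.07357 M.
Ka((CH3)3NH+) = Kw/Kb = 1.0e-14 / 6.3 x 10^-5 = 1.59e-10.
[H^+] = sqrt(Ka x [(CH3)3NH+]) = sqrt(1.59e-10 x 0.07357) = 3.42e-6 M.
pH = -log(3.42e-6) = 5.47.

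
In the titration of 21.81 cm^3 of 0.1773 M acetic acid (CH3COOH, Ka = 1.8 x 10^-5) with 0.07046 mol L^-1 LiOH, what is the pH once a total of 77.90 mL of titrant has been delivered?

12.21

n(acid) = 0.1773 x 0.02181 = 0.003867 mol; n(LiOH) added = 0.07046 x 0.07790 = 0.005489 mol.
Base is in excess by 0.005489 - 0.003867 = 0.001622 mol in a total volume of 0.09971 L.
[OH^-] = 0.001622/0.09971 = 0.01627 M, so pOH = 1.79 and pH = 14.00 - 1.79 = 12.21.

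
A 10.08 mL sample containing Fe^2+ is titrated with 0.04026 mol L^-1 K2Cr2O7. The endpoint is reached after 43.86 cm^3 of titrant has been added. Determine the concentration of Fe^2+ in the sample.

1.05 M

n(K2Cr2O7) = 0.04026 x 0.04386 = 0.001766 mol.
From the balanced equation, 1 mol K2Cr2O7 reacts with 6 mol Fe^2+, so n(Fe^2+) = 0.001766 x 6/1 = 0.01059 mol.
[Fe^2+] = 0.01059 / 0.01008 L = 1.05 M.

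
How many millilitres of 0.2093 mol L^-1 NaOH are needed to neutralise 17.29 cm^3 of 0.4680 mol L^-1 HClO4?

38.7 mL

n(HClO4) = 0.4680 mol/L x 0.01729 L = 0.008092 mol.
At equivalence n(NaOH) = n(HClO4) = 0.008092 mol.
V(NaOH) = 0.008092 / 0.2093 = 0.03866 L = 38.7 mL.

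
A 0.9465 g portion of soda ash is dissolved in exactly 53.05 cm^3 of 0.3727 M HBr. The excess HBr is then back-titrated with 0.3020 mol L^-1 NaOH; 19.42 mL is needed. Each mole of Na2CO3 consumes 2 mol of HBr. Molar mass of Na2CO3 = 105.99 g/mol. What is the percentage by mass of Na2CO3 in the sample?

Total n(HBr) added = 0.3727 x 0.05305 = 0.01977 mol.
n(NaOH) used = 0.3020 x 0.01942 = 0.005865 mol, which equals the excess n(HBr).
So n(HBr) consumed by the sample = 0.01977 - 0.005865 = 0.01391 mol.
n(Na2CO3) = 0.01391 / 2 = 0.006953 mol.
mass Na2CO3 = 0.006953 x 105.99 = 0.7370 g, so %Na2CO3 = 0.7370/0.9465 x 100 = 77.9%.

77.9%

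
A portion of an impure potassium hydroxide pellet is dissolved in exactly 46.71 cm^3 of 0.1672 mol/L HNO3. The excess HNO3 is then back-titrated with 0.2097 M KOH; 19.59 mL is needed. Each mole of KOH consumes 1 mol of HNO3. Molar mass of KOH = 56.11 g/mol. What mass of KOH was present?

Total n(HNO3) added = 0.1672 x 0.04671 = 0.007810 mol.
n(KOH) used = 0.2097 x 0.01959 = 0.004108 mol, which equals the excess n(HNO3).
So n(HNO3) consumed by the sample = 0.007810 - 0.004108 = 0.003702 mol.
n(KOH) = 0.003702 / 1 = 0.003702 mol.
mass = 0.003702 mol x 56.11 g/mol = 0.208 g.

0.208 g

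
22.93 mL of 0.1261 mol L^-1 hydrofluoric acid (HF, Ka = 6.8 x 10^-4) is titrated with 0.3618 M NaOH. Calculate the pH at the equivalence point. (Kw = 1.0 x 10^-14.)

8.07

n(HF) = 0.1261 x 0.02293 = 0.002891 mol; V(NaOH) at equivalence = 0.002891/0.3618 = 0.007992 L.
At equivalence all the acid is converted to F-; total volume = 0.02293 + 0.007992 = 0.03092 L, so [F-] = 0.002891/0.03092 = 0.09351 M.
Kb = Kw/Ka = 1.0e-14 / 6.8 x 10^-4 = 1.47e-11.
[OH^-] = sqrt(Kb x [F-]) = sqrt(1.47e-11 x 0.09351) = 1.17e-6 M.
pOH = 5.93, so pH = 14.00 - 5.93 = 8.07.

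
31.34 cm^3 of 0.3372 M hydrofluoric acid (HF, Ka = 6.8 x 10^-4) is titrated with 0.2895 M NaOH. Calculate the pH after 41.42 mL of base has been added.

n(acid) = 0.3372 x 0.03134 = 0.01057 mol; n(NaOH) added = 0.2895 x 0.04142 = 0.01199 mol.
Base is in excess by 0.01199 - 0.01057 = 0.001423 mol in a total volume of 0.07276 L.
[OH^-] = 0.001423/0.07276 = 0.01956 M, so pOH = 1.71 and pH = 14.00 - 1.71 = 12.29.

12.29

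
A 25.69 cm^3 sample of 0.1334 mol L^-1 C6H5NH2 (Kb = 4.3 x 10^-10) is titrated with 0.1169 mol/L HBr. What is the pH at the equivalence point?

n(C6H5NH2) = 0.1334 x 0.02569 = 0.003427 mol; V(HBr) at equivalence = 0.003427/0.1169 = 0.02932 L.
At equivalence the base is fully converted to C6H5NH3+; total volume = 0.05501 L, so [C6H5NH3+] = 0.003427/0.05501 = 0.06230 M.
Ka(C6H5NH3+) = Kw/Kb = 1.0e-14 / 4.3 x 10^-10 = 2.33e-5.
[H^+] = sqrt(Ka x [C6H5NH3+]) = sqrt(2.33e-5 x 0.06230) = 0.00120 M.
pH = -log(0.00120) = 2.92.

2.92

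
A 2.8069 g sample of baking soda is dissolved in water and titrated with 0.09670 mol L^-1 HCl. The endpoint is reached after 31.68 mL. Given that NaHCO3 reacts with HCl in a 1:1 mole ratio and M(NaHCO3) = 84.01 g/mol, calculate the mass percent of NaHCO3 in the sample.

n(HCl) = 0.09670 x 0.03168 = 0.003063 mol.
n(NaHCO3) = 0.003063 / 1 = 0.003063 mol.
mass of NaHCO3 = 0.003063 x 84.01 = 0.2574 g.
% purity = 0.2574 / 2.8069 x 100 = 9.17%.

9.17%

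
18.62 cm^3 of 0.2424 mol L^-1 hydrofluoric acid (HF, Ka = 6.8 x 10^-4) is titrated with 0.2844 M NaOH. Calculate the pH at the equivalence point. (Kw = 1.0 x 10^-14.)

n(HF) = 0.2424 x 0.01862 = 0.004513 mol; V(NaOH) at equivalence = 0.004513/0.2844 = 0.01587 L.
At equivalence all the acid is converted to F-; total volume = 0.01862 + 0.01587 = 0.03449 L, so [F-] = 0.004513/0.03449 = 0.1309 M.
Kb = Kw/Ka = 1.0e-14 / 6.8 x 10^-4 = 1.47e-11.
[OH^-] = sqrt(Kb x [F-]) = sqrt(1.47e-11 x 0.1309) = 1.39e-6 M.
pOH = 5.86, so pH = 14.00 - 5.86 = 8.14.

8.14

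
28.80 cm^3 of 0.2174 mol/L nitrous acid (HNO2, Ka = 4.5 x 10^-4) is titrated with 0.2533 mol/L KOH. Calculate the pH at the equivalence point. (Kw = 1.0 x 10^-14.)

8.21

n(HNO2) = 0.2174 x 0.02880 = 0.006261 mol; V(KOH) at equivalence = 0.006261/0.2533 = 0.02472 L.
At equivalence all the acid is converted to NO2-; total volume = 0.02880 + 0.02472 = 0.05352 L, so [NO2-] = 0.006261/0.05352 = 0.1170 M.
Kb = Kw/Ka = 1.0e-14 / 4.5 x 10^-4 = 2.22e-11.
[OH^-] = sqrt(Kb x [NO2-]) = sqrt(2.22e-11 x 0.1170) = 1.61e-6 M.
pOH = 5.79, so pH = 14.00 - 5.79 = 8.21.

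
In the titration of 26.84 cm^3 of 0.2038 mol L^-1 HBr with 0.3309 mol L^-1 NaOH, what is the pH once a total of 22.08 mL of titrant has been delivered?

12.57

n(acid) = 0.2038 x 0.02684 = 0.005470 mol; n(NaOH) added = 0.3309 x 0.02208 = 0.007306 mol.
Base is in excess by 0.007306 - 0.005470 = 0.001836 mol in a total volume of 0.04892 L.
[OH^-] = 0.001836/0.04892 = 0.03754 M, so pOH = 1.43 and pH = 14.00 - 1.43 = 12.57.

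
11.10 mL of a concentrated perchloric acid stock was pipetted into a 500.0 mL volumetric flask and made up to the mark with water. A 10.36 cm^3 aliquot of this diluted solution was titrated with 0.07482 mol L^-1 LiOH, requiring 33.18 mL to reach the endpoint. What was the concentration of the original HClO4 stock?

10.8 M

n(LiOH) = 0.07482 x 0.03318 = 0.002483 mol.
n(HClO4) in the aliquot = 0.002483 mol.
[diluted HClO4] = 0.002483 / 0.01036 = 0.2396 M.
Dilution factor = 500.0/11.10 = 45.05, so [stock] = 0.2396 x 45.05 = 10.8 M.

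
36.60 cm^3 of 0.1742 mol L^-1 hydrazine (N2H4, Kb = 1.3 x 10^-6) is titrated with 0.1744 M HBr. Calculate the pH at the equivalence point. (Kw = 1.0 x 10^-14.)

4.59

n(N2H4) = 0.1742 x 0.03660 = 0.006376 mol; V(HBr) at equivalence = 0.006376/0.1744 = 0.03656 L.
At equivalence the base is fully converted to N2H5+; total volume = 0.07316 L, so [N2H5+] = 0.006376/0.07316 = 0.08715 M.
Ka(N2H5+) = Kw/Kb = 1.0e-14 / 1.3 x 10^-6 = 7.69e-9.
[H^+] = sqrt(Ka x [N2H5+]) = sqrt(7.69e-9 x 0.08715) = 2.59e-5 M.
pH = -log(2.59e-5) = 4.59.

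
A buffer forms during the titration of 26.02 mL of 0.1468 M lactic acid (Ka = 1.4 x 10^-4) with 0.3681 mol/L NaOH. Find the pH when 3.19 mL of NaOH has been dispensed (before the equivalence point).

3.50

Initial n(HC3H5O3) = 0.1468 x 0.02602 = 0.003820 mol.
n(NaOH) added = 0.3681 x 0.003190 = 0.001174 mol, converting that many moles of HC3H5O3 to C3H5O3-.
Remaining n(HC3H5O3) = 0.002645 mol; n(C3H5O3-) = 0.001174 mol.
By Henderson-Hasselbalch, pH = pKa + log([A^-]/[HA]) = 3.85 + log(0.001174/0.002645) = 3.85 + (-0.35) = 3.50.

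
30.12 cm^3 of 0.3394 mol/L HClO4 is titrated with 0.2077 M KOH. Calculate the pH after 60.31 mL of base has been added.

12.41

n(acid) = 0.3394 x 0.03012 = 0.01022 mol; n(KOH) added = 0.2077 x 0.06031 = 0.01253 mol.
Base is in excess by 0.01253 - 0.01022 = 0.002304 mol in a total volume of 0.09043 L.
[OH^-] = 0.002304/0.09043 = 0.02547 M, so pOH = 1.59 and pH = 14.00 - 1.59 = 12.41.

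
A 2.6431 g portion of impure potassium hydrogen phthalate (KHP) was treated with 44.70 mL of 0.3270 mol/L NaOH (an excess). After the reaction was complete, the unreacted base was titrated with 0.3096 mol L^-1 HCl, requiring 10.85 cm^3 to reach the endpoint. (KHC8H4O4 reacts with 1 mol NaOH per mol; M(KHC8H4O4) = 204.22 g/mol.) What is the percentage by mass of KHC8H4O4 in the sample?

87.0%

Total n(NaOH) added = 0.3270 x 0.04470 = 0.01462 mol.
n(HCl) used = 0.3096 x 0.01085 = 0.003359 mol, which equals the excess n(NaOH).
So n(NaOH) consumed by the sample = 0.01462 - 0.003359 = 0.01126 mol.
n(KHC8H4O4) = 0.01126 / 1 = 0.01126 mol.
mass KHC8H4O4 = 0.01126 x 204.22 = 2.299 g, so %KHC8H4O4 = 2.299/2.6431 x 100 = 87.0%.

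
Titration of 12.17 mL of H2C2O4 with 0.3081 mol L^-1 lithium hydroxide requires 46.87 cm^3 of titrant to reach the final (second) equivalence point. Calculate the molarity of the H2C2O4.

0.593 M

n(LiOH) = 0.3081 x 0.04687 = 0.01444 mol.
At the final (second) equivalence point, 2 mol OH^- react per mol H2C2O4, so n(H2C2O4) = 0.01444 / 2 = 0.007220 mol.
[H2C2O4] = 0.007220 / 0.01217 L = 0.593 M.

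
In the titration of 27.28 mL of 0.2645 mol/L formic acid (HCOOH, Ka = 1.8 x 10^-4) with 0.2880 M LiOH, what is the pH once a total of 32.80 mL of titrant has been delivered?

n(acid) = 0.2645 x 0.02728 = 0.007216 mol; n(LiOH) added = 0.2880 x 0.03280 = 0.009446 mol.
Base is in excess by 0.009446 - 0.007216 = 0.002231 mol in a total volume of 0.06008 L.
[OH^-] = 0.002231/0.06008 = 0.03713 M, so pOH = 1.43 and pH = 14.00 - 1.43 = 12.57.

12.57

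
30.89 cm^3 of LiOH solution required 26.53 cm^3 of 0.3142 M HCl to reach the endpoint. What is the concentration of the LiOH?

n(HCl) delivered = 0.3142 x 0.02653 = 0.008336 mol.
For a 1:1 reaction, n(LiOH) = 0.008336 mol.
[LiOH] = 0.008336 mol / 0.03089 L = 0.270 M.

0.270 M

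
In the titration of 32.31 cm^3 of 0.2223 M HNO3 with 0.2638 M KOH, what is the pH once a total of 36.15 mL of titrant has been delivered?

12.54

n(acid) = 0.2223 x 0.03231 = 0.007183 mol; n(KOH) added = 0.2638 x 0.03615 = 0.009536 mol.
Base is in excess by 0.009536 - 0.007183 = 0.002354 mol in a total volume of 0.06846 L.
[OH^-] = 0.002354/0.06846 = 0.03438 M, so pOH = 1.46 and pH = 14.00 - 1.46 = 12.54.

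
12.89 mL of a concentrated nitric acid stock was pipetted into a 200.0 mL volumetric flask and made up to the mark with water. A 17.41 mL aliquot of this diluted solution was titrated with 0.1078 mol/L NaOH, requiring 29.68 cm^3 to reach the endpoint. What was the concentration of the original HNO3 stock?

2.85 M

n(NaOH) = 0.1078 x 0.02968 = 0.003200 mol.
n(HNO3) in the aliquot = 0.003200 mol.
[diluted HNO3] = 0.003200 / 0.01741 = 0.1838 M.
Dilution factor = 200.0/12.89 = 15.52, so [stock] = 0.1838 x 15.52 = 2.85 M.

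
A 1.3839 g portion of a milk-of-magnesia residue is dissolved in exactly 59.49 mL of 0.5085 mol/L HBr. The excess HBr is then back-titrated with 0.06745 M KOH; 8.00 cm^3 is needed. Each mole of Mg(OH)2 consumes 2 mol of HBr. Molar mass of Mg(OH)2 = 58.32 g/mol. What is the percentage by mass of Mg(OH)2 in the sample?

Total n(HBr) added = 0.5085 x 0.05949 = 0.03025 mol.
n(KOH) used = 0.06745 x 0.008000 = 0.0005396 mol, which equals the excess n(HBr).
So n(HBr) consumed by the sample = 0.03025 - 0.0005396 = 0.02971 mol.
n(Mg(OH)2) = 0.02971 / 2 = 0.01486 mol.
mass Mg(OH)2 = 0.01486 x 58.32 = 0.8664 g, so %Mg(OH)2 = 0.8664/1.3839 x 100 = 62.6%.

62.6%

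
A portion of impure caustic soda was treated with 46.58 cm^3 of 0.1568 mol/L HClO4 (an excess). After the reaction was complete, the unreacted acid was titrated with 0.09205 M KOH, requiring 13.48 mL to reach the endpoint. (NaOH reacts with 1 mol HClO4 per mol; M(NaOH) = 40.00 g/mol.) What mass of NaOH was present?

0.243 g

Total n(HClO4) added = 0.1568 x 0.04658 = 0.007304 mol.
n(KOH) used = 0.09205 x 0.01348 = 0.001241 mol, which equals the excess n(HClO4).
So n(HClO4) consumed by the sample = 0.007304 - 0.001241 = 0.006063 mol.
n(NaOH) = 0.006063 / 1 = 0.006063 mol.
mass = 0.006063 mol x 40.00 g/mol = 0.243 g.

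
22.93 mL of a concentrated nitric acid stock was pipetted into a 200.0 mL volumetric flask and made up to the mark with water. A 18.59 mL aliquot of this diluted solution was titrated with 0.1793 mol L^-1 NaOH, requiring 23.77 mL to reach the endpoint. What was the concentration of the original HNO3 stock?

2.00 M

n(NaOH) = 0.1793 x 0.02377 = 0.004262 mol.
n(HNO3) in the aliquot = 0.004262 mol.
[diluted HNO3] = 0.004262 / 0.01859 = 0.2293 M.
Dilution factor = 200.0/22.93 = 8.722, so [stock] = 0.2293 x 8.722 = 2.00 M.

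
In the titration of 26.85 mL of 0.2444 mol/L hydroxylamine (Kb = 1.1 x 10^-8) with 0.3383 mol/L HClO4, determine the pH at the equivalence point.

n(NH2OH) = 0.2444 x 0.02685 = 0.006562 mol; V(HClO4) at equivalence = 0.006562/0.3383 = 0.01940 L.
At equivalence the base is fully converted to NH3OH+; total volume = 0.04625 L, so [NH3OH+] = 0.006562/0.04625 = 0.1419 M.
Ka(NH3OH+) = Kw/Kb = 1.0e-14 / 1.1 x 10^-8 = 9.09e-7.
[H^+] = sqrt(Ka x [NH3OH+]) = sqrt(9.09e-7 x 0.1419) = 0.000359 M.
pH = -log(0.000359) = 3.44.

3.44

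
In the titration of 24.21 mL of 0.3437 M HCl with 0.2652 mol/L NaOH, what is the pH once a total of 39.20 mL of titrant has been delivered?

n(acid) = 0.3437 x 0.02421 = 0.008321 mol; n(NaOH) added = 0.2652 x 0.03920 = 0.01040 mol.
Base is in excess by 0.01040 - 0.008321 = 0.002075 mol in a total volume of 0.06341 L.
[OH^-] = 0.002075/0.06341 = 0.03272 M, so pOH = 1.49 and pH = 14.00 - 1.49 = 12.51.

12.51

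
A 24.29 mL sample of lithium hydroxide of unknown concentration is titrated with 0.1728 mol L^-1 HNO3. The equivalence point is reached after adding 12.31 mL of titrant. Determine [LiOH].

0.0876 M

n(HNO3) delivered = 0.1728 x 0.01231 = 0.002127 mol.
For a 1:1 reaction, n(LiOH) = 0.002127 mol.
[LiOH] = 0.002127 mol / 0.02429 L = 0.0876 M.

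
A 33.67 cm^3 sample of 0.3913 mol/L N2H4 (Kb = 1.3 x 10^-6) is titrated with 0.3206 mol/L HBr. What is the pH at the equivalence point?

n(N2H4) = 0.3913 x 0.03367 = 0.01318 mol; V(HBr) at equivalence = 0.01318/0.3206 = 0.04110 L.
At equivalence the base is fully converted to N2H5+; total volume = 0.07477 L, so [N2H5+] = 0.01318/0.07477 = 0.1762 M.
Ka(N2H5+) = Kw/Kb = 1.0e-14 / 1.3 x 10^-6 = 7.69e-9.
[H^+] = sqrt(Ka x [N2H5+]) = sqrt(7.69e-9 x 0.1762) = 3.68e-5 M.
pH = -log(3.68e-5) = 4.43.

4.43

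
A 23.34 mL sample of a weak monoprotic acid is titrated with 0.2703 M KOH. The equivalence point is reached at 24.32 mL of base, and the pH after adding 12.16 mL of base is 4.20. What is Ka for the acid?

12.16 mL is half of the equivalence volume, so this is the half-equivalence point where [HA] = [A^-].
At half-equivalence pH = pKa, so pKa = 4.20.
Ka = 10^(-4.20) = 6.3 x 10^-5.

6.3 x 10^-5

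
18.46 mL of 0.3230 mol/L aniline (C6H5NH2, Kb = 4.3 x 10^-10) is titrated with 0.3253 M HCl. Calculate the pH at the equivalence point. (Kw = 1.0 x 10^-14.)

2.71

n(C6H5NH2) = 0.3230 x 0.01846 = 0.005963 mol; V(HCl) at equivalence = 0.005963/0.3253 = 0.01833 L.
At equivalence the base is fully converted to C6H5NH3+; total volume = 0.03679 L, so [C6H5NH3+] = 0.005963/0.03679 = 0.1621 M.
Ka(C6H5NH3+) = Kw/Kb = 1.0e-14 / 4.3 x 10^-10 = 2.33e-5.
[H^+] = sqrt(Ka x [C6H5NH3+]) = sqrt(2.33e-5 x 0.1621) = 0.00194 M.
pH = -log(0.00194) = 2.71.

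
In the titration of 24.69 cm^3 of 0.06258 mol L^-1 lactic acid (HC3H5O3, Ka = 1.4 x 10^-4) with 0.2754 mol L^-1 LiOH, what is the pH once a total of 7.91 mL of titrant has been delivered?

12.29

n(acid) = 0.06258 x 0.02469 = 0.001545 mol; n(LiOH) added = 0.2754 x 0.007910 = 0.002178 mol.
Base is in excess by 0.002178 - 0.001545 = 0.0006333 mol in a total volume of 0.03260 L.
[OH^-] = 0.0006333/0.03260 = 0.01943 M, so pOH = 1.71 and pH = 14.00 - 1.71 = 12.29.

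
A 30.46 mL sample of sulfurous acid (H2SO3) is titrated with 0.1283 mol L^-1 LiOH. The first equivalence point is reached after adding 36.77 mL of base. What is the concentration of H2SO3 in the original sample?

0.155 M

n(LiOH) = 0.1283 x 0.03677 = 0.004718 mol.
At the first equivalence point, 1 mol OH^- react per mol H2SO3, so n(H2SO3) = 0.004718 / 1 = 0.004718 mol.
[H2SO3] = 0.004718 / 0.03046 L = 0.155 M.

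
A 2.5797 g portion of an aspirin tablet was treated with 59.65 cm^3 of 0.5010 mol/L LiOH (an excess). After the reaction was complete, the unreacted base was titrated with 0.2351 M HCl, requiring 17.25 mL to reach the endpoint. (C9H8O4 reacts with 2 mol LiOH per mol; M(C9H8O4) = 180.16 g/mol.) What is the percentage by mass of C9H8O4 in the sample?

Total n(LiOH) added = 0.5010 x 0.05965 = 0.02988 mol.
n(HCl) used = 0.2351 x 0.01725 = 0.004055 mol, which equals the excess n(LiOH).
So n(LiOH) consumed by the sample = 0.02988 - 0.004055 = 0.02583 mol.
n(C9H8O4) = 0.02583 / 2 = 0.01291 mol.
mass C9H8O4 = 0.01291 x 180.16 = 2.327 g, so %C9H8O4 = 2.327/2.5797 x 100 = 90.2%.

90.2%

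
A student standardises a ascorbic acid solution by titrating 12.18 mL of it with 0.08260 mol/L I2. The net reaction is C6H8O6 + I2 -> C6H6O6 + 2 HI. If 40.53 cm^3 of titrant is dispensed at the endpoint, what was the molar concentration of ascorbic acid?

0.275 M

n(I2) = 0.08260 x 0.04053 = 0.003348 mol.
From the balanced equation, 1 mol I2 reacts with 1 mol ascorbic acid, so n(ascorbic acid) = 0.003348 x 1/1 = 0.003348 mol.
[ascorbic acid] = 0.003348 / 0.01218 L = 0.275 M.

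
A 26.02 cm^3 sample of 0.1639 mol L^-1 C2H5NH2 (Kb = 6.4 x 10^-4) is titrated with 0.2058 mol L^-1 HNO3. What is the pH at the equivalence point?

n(C2H5NH2) = 0.1639 x 0.02602 = 0.004265 mol; V(HNO3) at equivalence = 0.004265/0.2058 = 0.02072 L.
At equivalence the base is fully converted to C2H5NH3+; total volume = 0.04674 L, so [C2H5NH3+] = 0.004265/0.04674 = 0.09124 M.
Ka(C2H5NH3+) = Kw/Kb = 1.0e-14 / 6.4 x 10^-4 = 1.56e-11.
[H^+] = sqrt(Ka x [C2H5NH3+]) = sqrt(1.56e-11 x 0.09124) = 1.19e-6 M.
pH = -log(1.19e-6) = 5.92.

5.92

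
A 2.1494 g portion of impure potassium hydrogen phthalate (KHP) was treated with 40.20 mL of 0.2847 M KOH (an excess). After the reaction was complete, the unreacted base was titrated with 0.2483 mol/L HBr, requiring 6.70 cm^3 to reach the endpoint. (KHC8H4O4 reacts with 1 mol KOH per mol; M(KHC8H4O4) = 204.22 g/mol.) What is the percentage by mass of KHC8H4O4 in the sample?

92.9%

Total n(KOH) added = 0.2847 x 0.04020 = 0.01144 mol.
n(HBr) used = 0.2483 x 0.006700 = 0.001664 mol, which equals the excess n(KOH).
So n(KOH) consumed by the sample = 0.01144 - 0.001664 = 0.009781 mol.
n(KHC8H4O4) = 0.009781 / 1 = 0.009781 mol.
mass KHC8H4O4 = 0.009781 x 204.22 = 1.998 g, so %KHC8H4O4 = 1.998/2.1494 x 100 = 92.9%.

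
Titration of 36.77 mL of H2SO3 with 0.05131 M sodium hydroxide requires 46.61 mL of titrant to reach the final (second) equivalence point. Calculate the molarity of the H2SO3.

0.0325 M

n(NaOH) = 0.05131 x 0.04661 = 0.002392 mol.
At the final (second) equivalence point, 2 mol OH^- react per mol H2SO3, so n(H2SO3) = 0.002392 / 2 = 0.001196 mol.
[H2SO3] = 0.001196 / 0.03677 L = 0.0325 M.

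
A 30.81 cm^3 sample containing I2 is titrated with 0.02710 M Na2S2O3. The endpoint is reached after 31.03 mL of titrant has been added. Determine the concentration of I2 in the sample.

0.0136 M

n(Na2S2O3) = 0.02710 x 0.03103 = 0.0008409 mol.
From the balanced equation, 2 mol Na2S2O3 reacts with 1 mol I2, so n(I2) = 0.0008409 x 1/2 = 0.0004205 mol.
[I2] = 0.0004205 / 0.03081 L = 0.0136 M.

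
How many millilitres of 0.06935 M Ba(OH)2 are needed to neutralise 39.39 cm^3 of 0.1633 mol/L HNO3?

46.4 mL

n(HNO3) = 0.1633 mol/L x 0.03939 L = 0.006432 mol.
The neutralisation is 2 HNO3 : 1 Ba(OH)2, so n(Ba(OH)2) = 0.006432 x 1/2 = 0.003216 mol.
V(Ba(OH)2) = 0.003216 / 0.06935 = 0.04638 L = 46.4 mL.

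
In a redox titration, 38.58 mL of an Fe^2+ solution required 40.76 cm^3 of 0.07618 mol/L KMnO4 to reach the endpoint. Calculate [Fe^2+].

n(KMnO4) = 0.07618 x 0.04076 = 0.003105 mol.
From the balanced equation, 1 mol KMnO4 reacts with 5 mol Fe^2+, so n(Fe^2+) = 0.003105 x 5/1 = 0.01553 mol.
[Fe^2+] = 0.01553 / 0.03858 L = 0.402 M.

0.402 M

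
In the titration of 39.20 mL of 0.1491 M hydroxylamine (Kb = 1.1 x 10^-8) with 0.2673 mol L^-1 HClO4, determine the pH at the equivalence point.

n(NH2OH) = 0.1491 x 0.03920 = 0.005845 mol; V(HClO4) at equivalence = 0.005845/0.2673 = 0.02187 L.
At equivalence the base is fully converted to NH3OH+; total volume = 0.06107 L, so [NH3OH+] = 0.005845/0.06107 = 0.09571 M.
Ka(NH3OH+) = Kw/Kb = 1.0e-14 / 1.1 x 10^-8 = 9.09e-7.
[H^+] = sqrt(Ka x [NH3OH+]) = sqrt(9.09e-7 x 0.09571) = 0.000295 M.
pH = -log(0.000295) = 3.53.

3.53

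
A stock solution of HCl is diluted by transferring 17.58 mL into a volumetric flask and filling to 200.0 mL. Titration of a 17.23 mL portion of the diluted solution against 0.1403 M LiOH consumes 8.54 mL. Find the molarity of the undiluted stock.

n(LiOH) = 0.1403 x 0.008540 = 0.001198 mol.
n(HCl) in the aliquot = 0.001198 mol.
[diluted HCl] = 0.001198 / 0.01723 = 0.06954 M.
Dilution factor = 200.0/17.58 = 11.38, so [stock] = 0.06954 x 11.38 = 0.791 M.

0.791 M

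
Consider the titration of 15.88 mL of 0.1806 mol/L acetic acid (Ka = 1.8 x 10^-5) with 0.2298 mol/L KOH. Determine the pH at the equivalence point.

n(CH3COOH) = 0.1806 x 0.01588 = 0.002868 mol; V(KOH) at equivalence = 0.002868/0.2298 = 0.01248 L.
At equivalence all the acid is converted to CH3COO-; total volume = 0.01588 + 0.01248 = 0.02836 L, so [CH3COO-] = 0.002868/0.02836 = 0.1011 M.
Kb = Kw/Ka = 1.0e-14 / 1.8 x 10^-5 = 5.56e-10.
[OH^-] = sqrt(Kb x [CH3COO-]) = sqrt(5.56e-10 x 0.1011) = 7.50e-6 M.
pOH = 5.13, so pH = 14.00 - 5.13 = 8.87.

8.87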